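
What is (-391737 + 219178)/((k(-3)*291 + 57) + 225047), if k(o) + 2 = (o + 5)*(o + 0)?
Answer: -172559/222776 ≈ -0.77458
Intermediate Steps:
k(o) = -2 + o*(5 + o) (k(o) = -2 + (o + 5)*(o + 0) = -2 + (5 + o)*o = -2 + o*(5 + o))
(-391737 + 219178)/((k(-3)*291 + 57) + 225047) = (-391737 + 219178)/(((-2 + (-3)**2 + 5*(-3))*291 + 57) + 225047) = -172559/(((-2 + 9 - 15)*291 + 57) + 225047) = -172559/((-8*291 + 57) + 225047) = -172559/((-2328 + 57) + 225047) = -172559/(-2271 + 225047) = -172559/222776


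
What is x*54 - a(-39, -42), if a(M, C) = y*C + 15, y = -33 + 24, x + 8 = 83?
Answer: 3657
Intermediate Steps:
x = 75 (x = -8 + 83 = 75)
y = -9
a(M, C) = 15 - 9*C (a(M, C) = -9*C + 15 = 15 - 9*C)
x*54 - a(-39, -42) = 75*54 - (15 - 9*(-42)) = 4050 - (15 + 378) = 4050 - 1*393 = 4050 - 393 = 3657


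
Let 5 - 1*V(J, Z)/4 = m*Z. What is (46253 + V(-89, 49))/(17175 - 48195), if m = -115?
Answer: -68813/31020 ≈ -2.2183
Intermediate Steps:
V(J, Z) = 20 + 460*Z (V(J, Z) = 20 - (-460)*Z = 20 + 460*Z)
(46253 + V(-89, 49))/(17175 - 48195) = (46253 + (20 + 460*49))/(17175 - 48195) = (46253 + (20 + 22540))/(-31020) = (46253 + 22560)*(-1/31020) = 68813*(-1/31020) = -68813/31020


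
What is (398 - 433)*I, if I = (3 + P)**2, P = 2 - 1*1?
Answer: -560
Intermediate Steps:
P = 1 (P = 2 - 1 = 1)
I = 16 (I = (3 + 1)**2 = 4**2 = 16)
(398 - 433)*I = (398 - 433)*16 = -35*16 = -560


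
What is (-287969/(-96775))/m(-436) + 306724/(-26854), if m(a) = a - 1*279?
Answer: -965055996183/84460865125 ≈ -11.426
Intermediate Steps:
m(a) = -279 + a (m(a) = a - 279 = -279 + a)
(-287969/(-96775))/m(-436) + 306724/(-26854) = (-287969/(-96775))/(-279 - 436) + 306724/(-26854) = -287969*(-1/96775)/(-715) + 306724*(-1/26854) = (287969/96775)*(-1/715) - 153362/13427 = -26179/6290375 - 153362/13427 = -965055996183/84460865125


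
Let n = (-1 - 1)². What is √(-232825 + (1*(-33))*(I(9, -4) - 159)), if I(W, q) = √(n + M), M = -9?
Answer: √(-227578 - 33*I*√5) ≈ 0.0773 - 477.05*I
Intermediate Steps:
n = 4 (n = (-2)² = 4)
I(W, q) = I*√5 (I(W, q) = √(4 - 9) = √(-5) = I*√5)
√(-232825 + (1*(-33))*(I(9, -4) - 159)) = √(-232825 + (1*(-33))*(I*√5 - 159)) = √(-232825 - 33*(-159 + I*√5)) = √(-232825 + (5247 - 33*I*√5)) = √(-227578 - 33*I*√5)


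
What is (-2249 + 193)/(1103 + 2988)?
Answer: -2056/4091 ≈ -0.50257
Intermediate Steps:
(-2249 + 193)/(1103 + 2988) = -2056/4091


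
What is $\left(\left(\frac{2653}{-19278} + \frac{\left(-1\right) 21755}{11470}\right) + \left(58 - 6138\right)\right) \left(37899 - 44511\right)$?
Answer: $\frac{21171801510160}{526473} \approx 4.0214 \cdot 10^{7}$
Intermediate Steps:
$\left(\left(\frac{2653}{-19278} + \frac{\left(-1\right) 21755}{11470}\right) + \left(58 - 6138\right)\right) \left(37899 - 44511\right) = \left(\left(2653 \left(- \frac{1}{19278}\right) - \frac{4351}{2294}\right) + \left(58 - 6138\right)\right) \left(-6612\right) = \left(\left(- \frac{379}{2754} - \frac{4351}{2294}\right) - 6080\right) \left(-6612\right) = \left(- \frac{3213020}{1579419} - 6080\right) \left(-6612\right) = \left(- \frac{9606080540}{1579419}\right) \left(-6612\right) = \frac{21171801510160}{526473}$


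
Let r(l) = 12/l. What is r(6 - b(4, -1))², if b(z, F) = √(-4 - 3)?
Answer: 144/(6 - I*√7)² ≈ 2.2585 + 2.4726*I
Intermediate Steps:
b(z, F) = I*√7 (b(z, F) = √(-7) = I*√7)
r(6 - b(4, -1))² = (12/(6 - I*√7))² = 144/(6 - I*√7)²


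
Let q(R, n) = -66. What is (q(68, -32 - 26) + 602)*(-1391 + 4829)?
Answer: 1842768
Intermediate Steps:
(q(68, -32 - 26) + 602)*(-1391 + 4829) = (-66 + 602)*(-1391 + 4829) = 536*3438 = 1842768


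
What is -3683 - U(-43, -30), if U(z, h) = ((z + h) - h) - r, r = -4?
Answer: -3644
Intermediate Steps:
U(z, h) = 4 + z (U(z, h) = ((z + h) - h) - 1*(-4) = ((h + z) - h) + 4 = z + 4 = 4 + z)
-3683 - U(-43, -30) = -3683 - (4 - 43) = -3683 - 1*(-39) = -3683 + 39 = -3644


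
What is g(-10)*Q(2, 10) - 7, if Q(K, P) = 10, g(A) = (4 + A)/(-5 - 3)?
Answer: ½ ≈ 0.50000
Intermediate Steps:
g(A) = -½ - A/8 (g(A) = (4 + A)/(-8) = (4 + A)*(-⅛) = -½ - A/8)
g(-10)*Q(2, 10) - 7 = (-½ - ⅛*(-10))*10 - 7 = (-½ + 5/4)*10 - 7 = (¾)*10 - 7 = 15/2 - 7 = ½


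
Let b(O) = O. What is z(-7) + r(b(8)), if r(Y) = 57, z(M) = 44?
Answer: 101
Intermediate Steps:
z(-7) + r(b(8)) = 44 + 57 = 101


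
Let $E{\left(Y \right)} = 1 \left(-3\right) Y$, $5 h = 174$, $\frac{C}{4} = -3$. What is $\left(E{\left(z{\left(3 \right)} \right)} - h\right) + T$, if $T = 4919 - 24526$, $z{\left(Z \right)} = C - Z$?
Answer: $- \frac{97984}{5} \approx -19597.0$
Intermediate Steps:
$C = -12$ ($C = 4 \left(-3\right) = -12$)
$z{\left(Z \right)} = -12 - Z$
$h = \frac{174}{5}$ ($h = \frac{1}{5} \cdot 174 = \frac{174}{5} \approx 34.8$)
$T = -19607$
$E{\left(Y \right)} = - 3 Y$
$\left(E{\left(z{\left(3 \right)} \right)} - h\right) + T = \left(- 3 \left(-12 - 3\right) - \frac{174}{5}\right) - 19607 = \left(\left(-3\right) \left(-15\right) - \frac{174}{5}\right) - 19607 = \left(45 - \frac{174}{5}\right) - 19607 = \frac{51}{5} - 19607 = - \frac{97984}{5}$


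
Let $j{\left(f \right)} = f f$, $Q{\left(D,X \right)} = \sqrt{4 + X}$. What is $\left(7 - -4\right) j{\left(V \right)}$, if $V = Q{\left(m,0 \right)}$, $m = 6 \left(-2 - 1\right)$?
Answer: $44$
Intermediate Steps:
$m = -18$ ($m = 6 \left(-3\right) = -18$)
$V = 2$ ($V = \sqrt{4 + 0} = \sqrt{4} = 2$)
$j{\left(f \right)} = f^{2}$
$\left(7 - -4\right) j{\left(V \right)} = \left(7 - -4\right) 2^{2} = \left(7 + 4\right) 4 = 11 \cdot 4 = 44$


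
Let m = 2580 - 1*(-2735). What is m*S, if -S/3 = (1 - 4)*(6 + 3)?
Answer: 430515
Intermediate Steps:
m = 5315 (m = 2580 + 2735 = 5315)
S = 81 (S = -3*(1 - 4)*(6 + 3) = -(-9)*9 = -3*(-27) = 81)
m*S = 5315*81 = 430515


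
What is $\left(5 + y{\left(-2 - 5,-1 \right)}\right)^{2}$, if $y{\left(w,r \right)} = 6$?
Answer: $121$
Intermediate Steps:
$\left(5 + y{\left(-2 - 5,-1 \right)}\right)^{2} = \left(5 + 6\right)^{2} = 11^{2} = 121$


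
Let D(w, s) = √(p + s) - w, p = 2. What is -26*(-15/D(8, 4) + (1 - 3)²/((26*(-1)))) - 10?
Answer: -1734/29 - 195*√6/29 ≈ -76.264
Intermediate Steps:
D(w, s) = √(2 + s) - w
-26*(-15/D(8, 4) + (1 - 3)²/((26*(-1)))) - 10 = -26*(-15/(√(2 + 4) - 1*8) + (1 - 3)²/((26*(-1)))) - 10 = -26*(-15/(√6 - 8) + (-2)²/(-26)) - 10 = -26*(-15/(-8 + √6) + 4*(-1/26)) - 10 = -26*(-15/(-8 + √6) - 2/13) - 10 = -26*(-2/13 - 15/(-8 + √6)) - 10 = (4 + 390/(-8 + √6)) - 10 = -6 + 390/(-8 + √6)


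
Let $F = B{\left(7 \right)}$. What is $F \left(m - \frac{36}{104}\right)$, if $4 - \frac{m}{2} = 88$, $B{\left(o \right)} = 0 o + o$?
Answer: $- \frac{30639}{26} \approx -1178.4$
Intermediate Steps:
$B{\left(o \right)} = o$ ($B{\left(o \right)} = 0 + o = o$)
$m = -168$ ($m = 8 - 176 = -168$)
$F = 7$
$F \left(m - \frac{36}{104}\right) = 7 \left(-168 - \frac{36}{104}\right) = 7 \left(-168 - \frac{9}{26}\right) = 7 \left(- \frac{4377}{26}\right) = - \frac{30639}{26}$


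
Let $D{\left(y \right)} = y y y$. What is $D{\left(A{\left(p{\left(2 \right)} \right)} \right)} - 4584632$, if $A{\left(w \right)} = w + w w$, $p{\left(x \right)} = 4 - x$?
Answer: $-4584416$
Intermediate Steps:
$A{\left(w \right)} = w + w^{2}$
$D{\left(y \right)} = y^{3}$ ($D{\left(y \right)} = y^{2} y = y^{3}$)
$D{\left(A{\left(p{\left(2 \right)} \right)} \right)} - 4584632 = \left(\left(4 - 2\right) \left(1 + \left(4 - 2\right)\right)\right)^{3} - 4584632 = \left(2 \left(1 + 2\right)\right)^{3} - 4584632 = \left(2 \cdot 3\right)^{3} - 4584632 = 6^{3} - 4584632 = 216 - 4584632 = -4584416$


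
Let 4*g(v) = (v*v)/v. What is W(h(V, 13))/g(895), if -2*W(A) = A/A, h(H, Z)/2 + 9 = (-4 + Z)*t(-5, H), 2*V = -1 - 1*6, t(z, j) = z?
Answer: -2/895 ≈ -0.0022346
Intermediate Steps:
g(v) = v/4 (g(v) = ((v*v)/v)/4 = (v²/v)/4 = v/4)
V = -7/2 (V = (-1 - 1*6)/2 = (-1 - 6)/2 = (½)*(-7) = -7/2 ≈ -3.5000)
h(H, Z) = 22 - 10*Z (h(H, Z) = -18 + 2*((-4 + Z)*(-5)) = -18 + 2*(20 - 5*Z) = -18 + (40 - 10*Z) = 22 - 10*Z)
W(A) = -½ (W(A) = -A/(2*A) = -½*1 = -½)
W(h(V, 13))/g(895) = -1/(2*((¼)*895)) = -1/(2*895/4) = -½*4/895 = -2/895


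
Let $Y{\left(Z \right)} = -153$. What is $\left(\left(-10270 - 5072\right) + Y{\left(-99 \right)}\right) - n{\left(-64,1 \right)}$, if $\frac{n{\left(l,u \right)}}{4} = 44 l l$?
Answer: $-736391$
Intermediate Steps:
$n{\left(l,u \right)} = 176 l^{2}$ ($n{\left(l,u \right)} = 4 \cdot 44 l l = 4 \cdot 44 l^{2} = 176 l^{2}$)
$\left(\left(-10270 - 5072\right) + Y{\left(-99 \right)}\right) - n{\left(-64,1 \right)} = \left(\left(-10270 - 5072\right) - 153\right) - 176 \left(-64\right)^{2} = \left(\left(-10270 - 5072\right) - 153\right) - 176 \cdot 4096 = \left(-15342 - 153\right) - 720896 = -15495 - 720896 = -736391$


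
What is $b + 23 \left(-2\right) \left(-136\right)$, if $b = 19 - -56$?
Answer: $6331$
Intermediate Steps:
$b = 75$ ($b = 19 + 56 = 75$)
$b + 23 \left(-2\right) \left(-136\right) = 75 + 23 \left(-2\right) \left(-136\right) = 75 - -6256 = 75 + 6256 = 6331$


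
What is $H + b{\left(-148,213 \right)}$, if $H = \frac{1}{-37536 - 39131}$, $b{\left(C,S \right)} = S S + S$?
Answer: $\frac{3494635193}{76667} \approx 45582.0$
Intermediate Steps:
$b{\left(C,S \right)} = S + S^{2}$ ($b{\left(C,S \right)} = S^{2} + S = S + S^{2}$)
$H = - \frac{1}{76667}$ ($H = \frac{1}{-76667} = - \frac{1}{76667} \approx -1.3043 \cdot 10^{-5}$)
$H + b{\left(-148,213 \right)} = - \frac{1}{76667} + 213 \left(1 + 213\right) = - \frac{1}{76667} + 213 \cdot 214 = - \frac{1}{76667} + 45582 = \frac{3494635193}{76667}$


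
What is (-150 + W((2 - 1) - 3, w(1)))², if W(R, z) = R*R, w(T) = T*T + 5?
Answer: 21316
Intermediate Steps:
w(T) = 5 + T² (w(T) = T² + 5 = 5 + T²)
W(R, z) = R²
(-150 + W((2 - 1) - 3, w(1)))² = (-150 + ((2 - 1) - 3)²)² = (-150 + (1 - 3)²)² = (-150 + (-2)²)² = (-150 + 4)² = (-146)² = 21316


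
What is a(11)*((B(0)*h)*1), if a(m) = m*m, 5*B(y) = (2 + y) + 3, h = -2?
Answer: -242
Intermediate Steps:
B(y) = 1 + y/5 (B(y) = ((2 + y) + 3)/5 = (5 + y)/5 = 1 + y/5)
a(m) = m**2
a(11)*((B(0)*h)*1) = 11**2*(((1 + (1/5)*0)*(-2))*1) = 121*(((1 + 0)*(-2))*1) = 121*((1*(-2))*1) = 121*(-2*1) = 121*(-2) = -242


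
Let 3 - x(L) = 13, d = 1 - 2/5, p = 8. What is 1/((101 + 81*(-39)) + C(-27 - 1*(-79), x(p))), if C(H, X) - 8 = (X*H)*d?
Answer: -1/3362 ≈ -0.00029744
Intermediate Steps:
d = ⅗ (d = 1 - 2/5 = 1 - 1*⅖ = 1 - ⅖ = ⅗ ≈ 0.60000)
x(L) = -10 (x(L) = 3 - 1*13 = 3 - 13 = -10)
C(H, X) = 8 + 3*H*X/5 (C(H, X) = 8 + (X*H)*(⅗) = 8 + (H*X)*(⅗) = 8 + 3*H*X/5)
1/((101 + 81*(-39)) + C(-27 - 1*(-79), x(p))) = 1/((101 + 81*(-39)) + (8 + (⅗)*(-27 - 1*(-79))*(-10))) = 1/((101 - 3159) + (8 + (⅗)*(-27 + 79)*(-10))) = 1/(-3058 + (8 + (⅗)*52*(-10))) = 1/(-3058 + (8 - 312)) = 1/(-3058 - 304) = 1/(-3362) = -1/3362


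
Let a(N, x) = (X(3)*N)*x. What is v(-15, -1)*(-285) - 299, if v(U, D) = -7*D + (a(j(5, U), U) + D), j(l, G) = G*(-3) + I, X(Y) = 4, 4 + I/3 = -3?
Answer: 408391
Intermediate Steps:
I = -21 (I = -12 + 3*(-3) = -12 - 9 = -21)
j(l, G) = -21 - 3*G (j(l, G) = G*(-3) - 21 = -3*G - 21 = -21 - 3*G)
a(N, x) = 4*N*x (a(N, x) = (4*N)*x = 4*N*x)
v(U, D) = -6*D + 4*U*(-21 - 3*U) (v(U, D) = -7*D + (4*(-21 - 3*U)*U + D) = -7*D + (4*U*(-21 - 3*U) + D) = -7*D + (D + 4*U*(-21 - 3*U)) = -6*D + 4*U*(-21 - 3*U))
v(-15, -1)*(-285) - 299 = (-6*(-1) - 12*(-15)*(7 - 15))*(-285) - 299 = (6 - 12*(-15)*(-8))*(-285) - 299 = (6 - 1440)*(-285) - 299 = -1434*(-285) - 299 = 408690 - 299 = 408391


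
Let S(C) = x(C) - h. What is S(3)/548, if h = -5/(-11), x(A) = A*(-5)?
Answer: -85/3014 ≈ -0.028202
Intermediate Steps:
x(A) = -5*A
h = 5/11 (h = -5*(-1/11) = 5/11 ≈ 0.45455)
S(C) = -5/11 - 5*C (S(C) = -5*C - 1*5/11 = -5*C - 5/11 = -5/11 - 5*C)
S(3)/548 = (-5/11 - 5*3)/548 = (-5/11 - 15)*(1/548) = -170/11*1/548 = -85/3014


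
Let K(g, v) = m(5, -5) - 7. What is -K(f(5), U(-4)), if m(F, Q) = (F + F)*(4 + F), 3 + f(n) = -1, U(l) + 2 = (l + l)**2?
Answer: -83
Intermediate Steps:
U(l) = -2 + 4*l**2 (U(l) = -2 + (l + l)**2 = -2 + (2*l)**2 = -2 + 4*l**2)
f(n) = -4 (f(n) = -3 - 1 = -4)
m(F, Q) = 2*F*(4 + F) (m(F, Q) = (2*F)*(4 + F) = 2*F*(4 + F))
K(g, v) = 83 (K(g, v) = 2*5*(4 + 5) - 7 = 2*5*9 - 7 = 90 - 7 = 83)
-K(f(5), U(-4)) = -1*83 = -83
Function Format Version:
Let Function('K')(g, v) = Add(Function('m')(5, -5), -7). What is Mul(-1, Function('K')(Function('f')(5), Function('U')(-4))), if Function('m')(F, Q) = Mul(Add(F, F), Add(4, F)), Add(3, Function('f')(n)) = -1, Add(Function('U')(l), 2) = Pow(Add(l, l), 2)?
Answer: -83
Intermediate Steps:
Function('U')(l) = Add(-2, Mul(4, Pow(l, 2))) (Function('U')(l) = Add(-2, Pow(Add(l, l), 2)) = Add(-2, Pow(Mul(2, l), 2)) = Add(-2, Mul(4, Pow(l, 2))))
Function('f')(n) = -4 (Function('f')(n) = Add(-3, -1) = -4)
Function('m')(F, Q) = Mul(2, F, Add(4, F)) (Function('m')(F, Q) = Mul(Mul(2, F), Add(4, F)) = Mul(2, F, Add(4, F)))
Function('K')(g, v) = 83 (Function('K')(g, v) = Add(Mul(2, 5, Add(4, 5)), -7) = Add(Mul(2, 5, 9), -7) = Add(90, -7) = 83)
Mul(-1, Function('K')(Function('f')(5), Function('U')(-4))) = Mul(-1, 83) = -83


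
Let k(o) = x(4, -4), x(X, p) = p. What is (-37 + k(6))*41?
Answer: -1681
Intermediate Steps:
k(o) = -4
(-37 + k(6))*41 = (-37 - 4)*41 = -41*41 = -1681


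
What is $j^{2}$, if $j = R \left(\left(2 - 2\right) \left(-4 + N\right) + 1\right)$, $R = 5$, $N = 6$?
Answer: $25$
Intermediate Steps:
$j = 5$ ($j = 5 \left(\left(2 - 2\right) \left(-4 + 6\right) + 1\right) = 5 \left(0 \cdot 2 + 1\right) = 5 \left(0 + 1\right) = 5 \cdot 1 = 5$)
$j^{2} = 5^{2} = 25$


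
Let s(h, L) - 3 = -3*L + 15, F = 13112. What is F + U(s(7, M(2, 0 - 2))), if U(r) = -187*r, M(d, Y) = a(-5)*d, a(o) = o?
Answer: 4136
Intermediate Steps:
M(d, Y) = -5*d
s(h, L) = 18 - 3*L (s(h, L) = 3 + (-3*L + 15) = 3 + (15 - 3*L) = 18 - 3*L)
F + U(s(7, M(2, 0 - 2))) = 13112 - 187*(18 - (-15)*2) = 13112 - 187*(18 - 3*(-10)) = 13112 - 187*(18 + 30) = 13112 - 187*48 = 13112 - 8976 = 4136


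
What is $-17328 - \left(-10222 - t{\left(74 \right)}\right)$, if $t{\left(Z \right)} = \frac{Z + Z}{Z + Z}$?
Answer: $-7105$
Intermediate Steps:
$t{\left(Z \right)} = 1$ ($t{\left(Z \right)} = \frac{2 Z}{2 Z} = 2 Z \frac{1}{2 Z} = 1$)
$-17328 - \left(-10222 - t{\left(74 \right)}\right) = -17328 - \left(-10222 - 1\right) = -17328 - -10223 = -17328 + 10223 = -7105$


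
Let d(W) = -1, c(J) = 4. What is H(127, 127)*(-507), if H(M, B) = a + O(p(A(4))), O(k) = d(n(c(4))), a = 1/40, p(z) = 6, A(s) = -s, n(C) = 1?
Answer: 19773/40 ≈ 494.33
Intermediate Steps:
a = 1/40 ≈ 0.025000
O(k) = -1
H(M, B) = -39/40 (H(M, B) = 1/40 - 1 = -39/40)
H(127, 127)*(-507) = -39/40*(-507) = 19773/40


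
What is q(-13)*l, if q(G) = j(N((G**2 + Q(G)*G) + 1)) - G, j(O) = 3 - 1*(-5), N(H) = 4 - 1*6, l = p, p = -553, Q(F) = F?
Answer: -11613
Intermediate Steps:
l = -553
N(H) = -2 (N(H) = 4 - 6 = -2)
j(O) = 8 (j(O) = 3 + 5 = 8)
q(G) = 8 - G
q(-13)*l = (8 - 1*(-13))*(-553) = (8 + 13)*(-553) = 21*(-553) = -11613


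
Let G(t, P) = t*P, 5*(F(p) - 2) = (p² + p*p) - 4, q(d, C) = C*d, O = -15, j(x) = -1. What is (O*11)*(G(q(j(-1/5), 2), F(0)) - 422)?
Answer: 70026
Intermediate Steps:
F(p) = 6/5 + 2*p²/5 (F(p) = 2 + ((p² + p*p) - 4)/5 = 2 + ((p² + p²) - 4)/5 = 2 + (2*p² - 4)/5 = 2 + (-4 + 2*p²)/5 = 2 + (-⅘ + 2*p²/5) = 6/5 + 2*p²/5)
G(t, P) = P*t
(O*11)*(G(q(j(-1/5), 2), F(0)) - 422) = (-15*11)*((6/5 + (⅖)*0²)*(2*(-1)) - 422) = -165*((6/5 + (⅖)*0)*(-2) - 422) = -165*((6/5 + 0)*(-2) - 422) = -165*((6/5)*(-2) - 422) = -165*(-12/5 - 422) = -165*(-2122/5) = 70026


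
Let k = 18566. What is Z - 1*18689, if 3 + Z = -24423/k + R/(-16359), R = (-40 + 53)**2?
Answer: -5677559231759/303721194 ≈ -18693.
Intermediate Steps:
R = 169 (R = 13**2 = 169)
Z = -1313837093/303721194 (Z = -3 + (-24423/18566 + 169/(-16359)) = -3 + (-24423*1/18566 + 169*(-1/16359)) = -3 + (-24423/18566 - 169/16359) = -3 - 402673511/303721194 = -1313837093/303721194 ≈ -4.3258)
Z - 1*18689 = -1313837093/303721194 - 1*18689 = -1313837093/303721194 - 18689 = -5677559231759/303721194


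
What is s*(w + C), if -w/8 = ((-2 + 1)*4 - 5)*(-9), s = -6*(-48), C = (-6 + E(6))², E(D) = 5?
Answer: -186336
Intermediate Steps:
C = 1 (C = (-6 + 5)² = (-1)² = 1)
s = 288
w = -648 (w = -8*((-2 + 1)*4 - 5)*(-9) = -8*(-1*4 - 5)*(-9) = -8*(-4 - 5)*(-9) = -(-72)*(-9) = -8*81 = -648)
s*(w + C) = 288*(-648 + 1) = 288*(-647) = -186336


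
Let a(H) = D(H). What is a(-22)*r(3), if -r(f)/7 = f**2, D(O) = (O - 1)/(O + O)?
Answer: -1449/44 ≈ -32.932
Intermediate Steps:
D(O) = (-1 + O)/(2*O) (D(O) = (-1 + O)/((2*O)) = (-1 + O)*(1/(2*O)) = (-1 + O)/(2*O))
a(H) = (-1 + H)/(2*H)
r(f) = -7*f**2
a(-22)*r(3) = ((1/2)*(-1 - 22)/(-22))*(-7*3**2) = ((1/2)*(-1/22)*(-23))*(-7*9) = (23/44)*(-63) = -1449/44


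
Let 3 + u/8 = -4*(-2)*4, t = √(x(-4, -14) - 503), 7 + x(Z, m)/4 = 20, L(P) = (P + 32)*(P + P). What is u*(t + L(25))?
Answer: 661200 + 232*I*√451 ≈ 6.612e+5 + 4926.9*I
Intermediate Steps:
L(P) = 2*P*(32 + P) (L(P) = (32 + P)*(2*P) = 2*P*(32 + P))
x(Z, m) = 52 (x(Z, m) = -28 + 4*20 = -28 + 80 = 52)
t = I*√451 (t = √(52 - 503) = √(-451) = I*√451 ≈ 21.237*I)
u = 232 (u = -24 + 8*(-4*(-2)*4) = -24 + 8*(8*4) = -24 + 8*32 = -24 + 256 = 232)
u*(t + L(25)) = 232*(I*√451 + 2*25*(32 + 25)) = 232*(I*√451 + 2*25*57) = 232*(I*√451 + 2850) = 232*(2850 + I*√451) = 661200 + 232*I*√451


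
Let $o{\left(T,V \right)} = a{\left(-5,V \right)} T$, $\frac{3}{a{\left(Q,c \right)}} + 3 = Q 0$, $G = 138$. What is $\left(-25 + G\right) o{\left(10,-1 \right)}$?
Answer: $-1130$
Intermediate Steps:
$a{\left(Q,c \right)} = -1$ ($a{\left(Q,c \right)} = \frac{3}{-3 + Q 0} = \frac{3}{-3 + 0} = \frac{3}{-3} = 3 \left(- \frac{1}{3}\right) = -1$)
$o{\left(T,V \right)} = - T$
$\left(-25 + G\right) o{\left(10,-1 \right)} = \left(-25 + 138\right) \left(\left(-1\right) 10\right) = 113 \left(-10\right) = -1130$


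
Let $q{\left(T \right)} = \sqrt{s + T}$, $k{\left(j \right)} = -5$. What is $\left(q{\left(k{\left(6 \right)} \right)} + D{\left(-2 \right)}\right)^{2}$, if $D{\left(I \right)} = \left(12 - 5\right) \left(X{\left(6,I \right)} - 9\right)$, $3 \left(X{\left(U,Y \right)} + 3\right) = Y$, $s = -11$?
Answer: $\frac{70612}{9} - \frac{2128 i}{3} \approx 7845.8 - 709.33 i$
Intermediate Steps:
$X{\left(U,Y \right)} = -3 + \frac{Y}{3}$
$q{\left(T \right)} = \sqrt{-11 + T}$
$D{\left(I \right)} = -84 + \frac{7 I}{3}$ ($D{\left(I \right)} = \left(12 - 5\right) \left(\left(-3 + \frac{I}{3}\right) - 9\right) = 7 \left(-12 + \frac{I}{3}\right) = -84 + \frac{7 I}{3}$)
$\left(q{\left(k{\left(6 \right)} \right)} + D{\left(-2 \right)}\right)^{2} = \left(\sqrt{-11 - 5} + \left(-84 + \frac{7}{3} \left(-2\right)\right)\right)^{2} = \left(\sqrt{-16} - \frac{266}{3}\right)^{2} = \left(4 i - \frac{266}{3}\right)^{2} = \left(- \frac{266}{3} + 4 i\right)^{2}$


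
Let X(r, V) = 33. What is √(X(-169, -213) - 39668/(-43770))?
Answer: √16239523515/21885 ≈ 5.8229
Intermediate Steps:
√(X(-169, -213) - 39668/(-43770)) = √(33 - 39668/(-43770)) = √(33 - 39668*(-1/43770)) = √(33 + 19834/21885) = √(742039/21885) = √16239523515/21885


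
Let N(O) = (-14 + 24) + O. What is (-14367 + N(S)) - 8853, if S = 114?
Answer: -23096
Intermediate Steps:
N(O) = 10 + O
(-14367 + N(S)) - 8853 = (-14367 + (10 + 114)) - 8853 = (-14367 + 124) - 8853 = -14243 - 8853 = -23096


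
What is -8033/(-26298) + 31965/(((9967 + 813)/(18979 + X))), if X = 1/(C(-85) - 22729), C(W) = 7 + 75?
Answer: 6021886165300477/107004221478 ≈ 56277.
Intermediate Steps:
C(W) = 82
X = -1/22647 (X = 1/(82 - 22729) = 1/(-22647) = -1/22647 ≈ -4.4156e-5)
-8033/(-26298) + 31965/(((9967 + 813)/(18979 + X))) = -8033/(-26298) + 31965/(((9967 + 813)/(18979 - 1/22647))) = -8033*(-1/26298) + 31965/((10780/(429817412/22647))) = 8033/26298 + 31965/((10780*(22647/429817412))) = 8033/26298 + 31965/(61033665/107454353) = 8033/26298 + 31965*(107454353/61033665) = 8033/26298 + 228985226243/4068911 = 6021886165300477/107004221478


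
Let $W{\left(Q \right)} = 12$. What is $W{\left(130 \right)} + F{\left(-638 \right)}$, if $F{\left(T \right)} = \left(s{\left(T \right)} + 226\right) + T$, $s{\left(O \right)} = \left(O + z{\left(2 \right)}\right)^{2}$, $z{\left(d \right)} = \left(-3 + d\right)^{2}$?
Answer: $405369$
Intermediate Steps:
$s{\left(O \right)} = \left(1 + O\right)^{2}$ ($s{\left(O \right)} = \left(O + \left(-3 + 2\right)^{2}\right)^{2} = \left(O + \left(-1\right)^{2}\right)^{2} = \left(O + 1\right)^{2} = \left(1 + O\right)^{2}$)
$F{\left(T \right)} = 226 + T + \left(1 + T\right)^{2}$ ($F{\left(T \right)} = \left(\left(1 + T\right)^{2} + 226\right) + T = \left(226 + \left(1 + T\right)^{2}\right) + T = 226 + T + \left(1 + T\right)^{2}$)
$W{\left(130 \right)} + F{\left(-638 \right)} = 12 + \left(226 - 638 + \left(1 - 638\right)^{2}\right) = 12 + \left(226 - 638 + \left(-637\right)^{2}\right) = 12 + \left(226 - 638 + 405769\right) = 12 + 405357 = 405369$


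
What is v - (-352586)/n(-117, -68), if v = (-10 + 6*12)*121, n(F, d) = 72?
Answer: 446365/36 ≈ 12399.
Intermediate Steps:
v = 7502 (v = (-10 + 72)*121 = 62*121 = 7502)
v - (-352586)/n(-117, -68) = 7502 - (-352586)/72 = 7502 - 1*(-176293/36) = 7502 + 176293/36 = 446365/36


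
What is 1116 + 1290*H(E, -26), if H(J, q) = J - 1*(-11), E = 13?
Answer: 32076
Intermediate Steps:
H(J, q) = 11 + J (H(J, q) = J + 11 = 11 + J)
1116 + 1290*H(E, -26) = 1116 + 1290*(11 + 13) = 1116 + 1290*24 = 1116 + 30960 = 32076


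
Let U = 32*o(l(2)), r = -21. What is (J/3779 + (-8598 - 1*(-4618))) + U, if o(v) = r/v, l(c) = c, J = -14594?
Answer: -16324758/3779 ≈ -4319.9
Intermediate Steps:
o(v) = -21/v
U = -336 (U = 32*(-21/2) = -336)
(J/3779 + (-8598 - 1*(-4618))) + U = (-14594/3779 + (-8598 - 1*(-4618))) - 336 = (-14594*1/3779 + (-8598 + 4618)) - 336 = (-14594/3779 - 3980) - 336 = -15055014/3779 - 336 = -16324758/3779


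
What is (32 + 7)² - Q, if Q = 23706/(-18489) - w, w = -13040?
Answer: -70983695/6163 ≈ -11518.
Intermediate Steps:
Q = 80357618/6163 (Q = 23706/(-18489) - 1*(-13040) = 23706*(-1/18489) + 13040 = -7902/6163 + 13040 = 80357618/6163 ≈ 13039.)
(32 + 7)² - Q = (32 + 7)² - 1*80357618/6163 = 39² - 80357618/6163 = 1521 - 80357618/6163 = -70983695/6163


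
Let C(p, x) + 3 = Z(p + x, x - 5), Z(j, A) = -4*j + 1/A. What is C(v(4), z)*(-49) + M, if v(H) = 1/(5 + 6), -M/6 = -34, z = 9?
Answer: 93305/44 ≈ 2120.6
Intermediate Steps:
M = 204 (M = -6*(-34) = 204)
v(H) = 1/11
Z(j, A) = 1/A - 4*j
C(p, x) = -3 + 1/(-5 + x) - 4*p - 4*x (C(p, x) = -3 + (1/(x - 5) - 4*(p + x)) = -3 + (1/(-5 + x) + (-4*p - 4*x)) = -3 + (1/(-5 + x) - 4*p - 4*x) = -3 + 1/(-5 + x) - 4*p - 4*x)
C(v(4), z)*(-49) + M = ((1 - (-5 + 9)*(3 + 4*(1/11) + 4*9))/(-5 + 9))*(-49) + 204 = ((1 - 1*4*(3 + 4/11 + 36))/4)*(-49) + 204 = ((1 - 1*4*433/11)/4)*(-49) + 204 = ((1 - 1732/11)/4)*(-49) + 204 = ((¼)*(-1721/11))*(-49) + 204 = -1721/44*(-49) + 204 = 84329/44 + 204 = 93305/44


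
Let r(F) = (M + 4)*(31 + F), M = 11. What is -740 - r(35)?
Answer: -1730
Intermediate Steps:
r(F) = 465 + 15*F (r(F) = (11 + 4)*(31 + F) = 15*(31 + F) = 465 + 15*F)
-740 - r(35) = -740 - (465 + 15*35) = -740 - (465 + 525) = -740 - 1*990 = -740 - 990 = -1730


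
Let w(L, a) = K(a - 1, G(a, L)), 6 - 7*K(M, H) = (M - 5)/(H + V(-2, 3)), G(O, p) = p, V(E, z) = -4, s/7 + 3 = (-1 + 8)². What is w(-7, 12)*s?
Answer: 3312/11 ≈ 301.09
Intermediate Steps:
s = 322 (s = -21 + 7*(-1 + 8)² = -21 + 7*7² = -21 + 7*49 = -21 + 343 = 322)
K(M, H) = 6/7 - (-5 + M)/(7*(-4 + H)) (K(M, H) = 6/7 - (M - 5)/(7*(H - 4)) = 6/7 - (-5 + M)/(7*(-4 + H)))
w(L, a) = (-18 - a + 6*L)/(7*(-4 + L)) (w(L, a) = (-19 - (a - 1) + 6*L)/(7*(-4 + L)) = (-19 - (-1 + a) + 6*L)/(7*(-4 + L)) = (-19 + (1 - a) + 6*L)/(7*(-4 + L)) = (-18 - a + 6*L)/(7*(-4 + L)))
w(-7, 12)*s = ((-18 - 1*12 + 6*(-7))/(7*(-4 - 7)))*322 = ((⅐)*(-18 - 12 - 42)/(-11))*322 = ((⅐)*(-1/11)*(-72))*322 = (72/77)*322 = 3312/11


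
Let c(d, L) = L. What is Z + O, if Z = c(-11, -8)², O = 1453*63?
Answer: 91603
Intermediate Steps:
O = 91539
Z = 64 (Z = (-8)² = 64)
Z + O = 64 + 91539 = 91603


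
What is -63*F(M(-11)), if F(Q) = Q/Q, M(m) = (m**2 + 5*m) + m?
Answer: -63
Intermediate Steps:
M(m) = m**2 + 6*m
F(Q) = 1
-63*F(M(-11)) = -63*1 = -63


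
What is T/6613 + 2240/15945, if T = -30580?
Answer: -94556996/21088857 ≈ -4.4837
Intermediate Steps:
T/6613 + 2240/15945 = -30580/6613 + 2240/15945 = -30580*1/6613 + 2240*(1/15945) = -30580/6613 + 448/3189 = -94556996/21088857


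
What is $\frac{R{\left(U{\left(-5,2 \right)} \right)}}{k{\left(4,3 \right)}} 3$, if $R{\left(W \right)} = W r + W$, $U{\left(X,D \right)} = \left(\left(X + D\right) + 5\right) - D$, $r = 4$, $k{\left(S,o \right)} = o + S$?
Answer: $0$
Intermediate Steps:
$k{\left(S,o \right)} = S + o$
$U{\left(X,D \right)} = 5 + X$ ($U{\left(X,D \right)} = \left(\left(D + X\right) + 5\right) - D = \left(5 + D + X\right) - D = 5 + X$)
$R{\left(W \right)} = 5 W$ ($R{\left(W \right)} = W 4 + W = 4 W + W = 5 W$)
$\frac{R{\left(U{\left(-5,2 \right)} \right)}}{k{\left(4,3 \right)}} 3 = \frac{5 \left(5 - 5\right)}{4 + 3} \cdot 3 = \frac{5 \cdot 0}{7} \cdot 3 = \frac{1}{7} \cdot 0 \cdot 3 = 0 \cdot 3 = 0$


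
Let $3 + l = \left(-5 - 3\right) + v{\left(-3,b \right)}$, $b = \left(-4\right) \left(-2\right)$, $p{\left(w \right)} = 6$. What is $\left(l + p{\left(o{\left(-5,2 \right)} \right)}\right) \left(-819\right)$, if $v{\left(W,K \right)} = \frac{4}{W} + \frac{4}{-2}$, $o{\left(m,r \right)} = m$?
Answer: $6825$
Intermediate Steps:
$b = 8$
$v{\left(W,K \right)} = -2 + \frac{4}{W}$ ($v{\left(W,K \right)} = \frac{4}{W} + 4 \left(- \frac{1}{2}\right) = \frac{4}{W} - 2 = -2 + \frac{4}{W}$)
$l = - \frac{43}{3}$ ($l = -3 - \left(10 + \frac{4}{3}\right) = -3 + \left(-8 + \left(-2 + 4 \left(- \frac{1}{3}\right)\right)\right) = -3 - \frac{34}{3} = - \frac{43}{3} \approx -14.333$)
$\left(l + p{\left(o{\left(-5,2 \right)} \right)}\right) \left(-819\right) = \left(- \frac{43}{3} + 6\right) \left(-819\right) = \left(- \frac{25}{3}\right) \left(-819\right) = 6825$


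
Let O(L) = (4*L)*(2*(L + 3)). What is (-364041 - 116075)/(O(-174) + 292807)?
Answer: -480116/530839 ≈ -0.90445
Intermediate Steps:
O(L) = 4*L*(6 + 2*L) (O(L) = (4*L)*(2*(3 + L)) = (4*L)*(6 + 2*L) = 4*L*(6 + 2*L))
(-364041 - 116075)/(O(-174) + 292807) = (-364041 - 116075)/(8*(-174)*(3 - 174) + 292807) = -480116/(8*(-174)*(-171) + 292807) = -480116/(238032 + 292807) = -480116/530839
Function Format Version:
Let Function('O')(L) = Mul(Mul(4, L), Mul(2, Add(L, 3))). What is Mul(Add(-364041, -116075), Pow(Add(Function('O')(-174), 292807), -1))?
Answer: Rational(-480116, 530839) ≈ -0.90445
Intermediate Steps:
Function('O')(L) = Mul(4, L, Add(6, Mul(2, L))) (Function('O')(L) = Mul(Mul(4, L), Mul(2, Add(3, L))) = Mul(Mul(4, L), Add(6, Mul(2, L))) = Mul(4, L, Add(6, Mul(2, L))))
Mul(Add(-364041, -116075), Pow(Add(Function('O')(-174), 292807), -1)) = Mul(Add(-364041, -116075), Pow(Add(Mul(8, -174, Add(3, -174)), 292807), -1)) = Mul(-480116, Pow(Add(Mul(8, -174, -171), 292807), -1)) = Mul(-480116, Pow(Add(238032, 292807), -1)) = Mul(-480116, Pow(530839, -1)) = Mul(-480116, Rational(1, 530839)) = Rational(-480116, 530839)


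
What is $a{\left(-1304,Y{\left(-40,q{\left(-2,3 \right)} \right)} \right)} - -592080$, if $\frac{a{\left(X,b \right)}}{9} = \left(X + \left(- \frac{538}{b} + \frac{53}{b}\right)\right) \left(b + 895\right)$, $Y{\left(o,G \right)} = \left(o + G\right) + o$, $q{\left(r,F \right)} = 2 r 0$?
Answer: $- \frac{142852665}{16} \approx -8.9283 \cdot 10^{6}$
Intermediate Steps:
$q{\left(r,F \right)} = 0$
$Y{\left(o,G \right)} = G + 2 o$ ($Y{\left(o,G \right)} = \left(G + o\right) + o = G + 2 o$)
$a{\left(X,b \right)} = 9 \left(895 + b\right) \left(X - \frac{485}{b}\right)$ ($a{\left(X,b \right)} = 9 \left(X + \left(- \frac{538}{b} + \frac{53}{b}\right)\right) \left(b + 895\right) = 9 \left(X - \frac{485}{b}\right) \left(895 + b\right) = 9 \left(895 + b\right) \left(X - \frac{485}{b}\right)$)
$a{\left(-1304,Y{\left(-40,q{\left(-2,3 \right)} \right)} \right)} - -592080 = \left(-4365 - \frac{3906675}{0 + 2 \left(-40\right)} + 8055 \left(-1304\right) + 9 \left(-1304\right) \left(0 + 2 \left(-40\right)\right)\right) - -592080 = \left(-4365 - \frac{3906675}{0 - 80} - 10503720 + 9 \left(-1304\right) \left(0 - 80\right)\right) + 592080 = \left(-4365 - \frac{3906675}{-80} - 10503720 + 9 \left(-1304\right) \left(-80\right)\right) + 592080 = \left(-4365 - - \frac{781335}{16} - 10503720 + 938880\right) + 592080 = \left(-4365 + \frac{781335}{16} - 10503720 + 938880\right) + 592080 = - \frac{152325945}{16} + 592080 = - \frac{142852665}{16}$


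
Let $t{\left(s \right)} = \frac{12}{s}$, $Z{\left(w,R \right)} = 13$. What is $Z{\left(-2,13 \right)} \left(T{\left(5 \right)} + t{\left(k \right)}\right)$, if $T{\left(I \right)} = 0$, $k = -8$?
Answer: $- \frac{39}{2} \approx -19.5$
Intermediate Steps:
$Z{\left(-2,13 \right)} \left(T{\left(5 \right)} + t{\left(k \right)}\right) = 13 \left(0 + \frac{12}{-8}\right) = 13 \left(0 + 12 \left(- \frac{1}{8}\right)\right) = 13 \left(0 - \frac{3}{2}\right) = 13 \left(- \frac{3}{2}\right) = - \frac{39}{2}$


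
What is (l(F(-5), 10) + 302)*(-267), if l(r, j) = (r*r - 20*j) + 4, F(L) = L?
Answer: -34977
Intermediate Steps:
l(r, j) = 4 + r**2 - 20*j (l(r, j) = (r**2 - 20*j) + 4 = 4 + r**2 - 20*j)
(l(F(-5), 10) + 302)*(-267) = ((4 + (-5)**2 - 20*10) + 302)*(-267) = ((4 + 25 - 200) + 302)*(-267) = (-171 + 302)*(-267) = 131*(-267) = -34977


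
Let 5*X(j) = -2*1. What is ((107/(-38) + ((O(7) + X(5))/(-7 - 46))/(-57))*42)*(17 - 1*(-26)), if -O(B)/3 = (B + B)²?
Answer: -27375649/5035 ≈ -5437.1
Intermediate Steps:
X(j) = -⅖ (X(j) = (-2*1)/5 = (⅕)*(-2) = -⅖)
O(B) = -12*B² (O(B) = -3*(B + B)² = -3*4*B² = -12*B²)
((107/(-38) + ((O(7) + X(5))/(-7 - 46))/(-57))*42)*(17 - 1*(-26)) = ((107/(-38) + ((-12*7² - ⅖)/(-7 - 46))/(-57))*42)*(17 - 1*(-26)) = ((107*(-1/38) + ((-12*49 - ⅖)/(-53))*(-1/57))*42)*(17 + 26) = ((-107/38 + ((-588 - ⅖)*(-1/53))*(-1/57))*42)*43 = ((-107/38 - 2942/5*(-1/53)*(-1/57))*42)*43 = ((-107/38 + (2942/265)*(-1/57))*42)*43 = ((-107/38 - 2942/15105)*42)*43 = -90949/30210*42*43 = -636643/5035*43 = -27375649/5035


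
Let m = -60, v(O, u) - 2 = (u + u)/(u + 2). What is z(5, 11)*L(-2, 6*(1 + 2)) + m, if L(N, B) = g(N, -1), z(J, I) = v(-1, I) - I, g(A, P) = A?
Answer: -590/13 ≈ -45.385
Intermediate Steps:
v(O, u) = 2 + 2*u/(2 + u) (v(O, u) = 2 + (u + u)/(u + 2) = 2 + (2*u)/(2 + u) = 2 + 2*u/(2 + u))
z(J, I) = -I + 4*(1 + I)/(2 + I) (z(J, I) = 4*(1 + I)/(2 + I) - I = -I + 4*(1 + I)/(2 + I))
L(N, B) = N
z(5, 11)*L(-2, 6*(1 + 2)) + m = ((4 - 1*11² + 2*11)/(2 + 11))*(-2) - 60 = ((4 - 1*121 + 22)/13)*(-2) - 60 = ((4 - 121 + 22)/13)*(-2) - 60 = ((1/13)*(-95))*(-2) - 60 = -95/13*(-2) - 60 = 190/13 - 60 = -590/13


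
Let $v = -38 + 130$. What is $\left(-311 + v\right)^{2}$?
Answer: $47961$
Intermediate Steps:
$v = 92$
$\left(-311 + v\right)^{2} = \left(-311 + 92\right)^{2} = \left(-219\right)^{2} = 47961$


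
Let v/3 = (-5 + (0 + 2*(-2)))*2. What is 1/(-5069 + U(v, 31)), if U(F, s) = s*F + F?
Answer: -1/6797 ≈ -0.00014712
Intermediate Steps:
v = -54 (v = 3*((-5 + (0 + 2*(-2)))*2) = 3*((-5 + (0 - 4))*2) = 3*((-5 - 4)*2) = 3*(-9*2) = 3*(-18) = -54)
U(F, s) = F + F*s (U(F, s) = F*s + F = F + F*s)
1/(-5069 + U(v, 31)) = 1/(-5069 - 54*(1 + 31)) = 1/(-5069 - 54*32) = 1/(-5069 - 1728) = 1/(-6797) = -1/6797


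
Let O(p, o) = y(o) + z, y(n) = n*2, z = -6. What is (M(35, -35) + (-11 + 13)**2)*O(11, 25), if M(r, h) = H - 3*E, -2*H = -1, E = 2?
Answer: -66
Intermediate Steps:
H = 1/2 (H = -1/2*(-1) = 1/2 ≈ 0.50000)
M(r, h) = -11/2 (M(r, h) = 1/2 - 3*2 = 1/2 - 6 = -11/2)
y(n) = 2*n
O(p, o) = -6 + 2*o (O(p, o) = 2*o - 6 = -6 + 2*o)
(M(35, -35) + (-11 + 13)**2)*O(11, 25) = (-11/2 + (-11 + 13)**2)*(-6 + 2*25) = (-11/2 + 2**2)*(-6 + 50) = (-11/2 + 4)*44 = -3/2*44 = -66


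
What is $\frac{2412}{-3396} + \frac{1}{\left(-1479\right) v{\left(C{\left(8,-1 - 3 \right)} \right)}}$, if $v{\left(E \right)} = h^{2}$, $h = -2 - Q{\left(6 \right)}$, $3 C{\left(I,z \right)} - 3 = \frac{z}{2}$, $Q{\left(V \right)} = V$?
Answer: $- \frac{19026139}{26787648} \approx -0.71026$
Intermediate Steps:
$C{\left(I,z \right)} = 1 + \frac{z}{6}$ ($C{\left(I,z \right)} = 1 + \frac{z \frac{1}{2}}{3} = 1 + \frac{\frac{1}{2} z}{3} = 1 + \frac{z}{6}$)
$h = -8$ ($h = -2 - 6 = -8$)
$v{\left(E \right)} = 64$ ($v{\left(E \right)} = \left(-8\right)^{2} = 64$)
$\frac{2412}{-3396} + \frac{1}{\left(-1479\right) v{\left(C{\left(8,-1 - 3 \right)} \right)}} = \frac{2412}{-3396} + \frac{1}{\left(-1479\right) 64} = 2412 \left(- \frac{1}{3396}\right) - \frac{1}{94656} = - \frac{201}{283} - \frac{1}{94656} = - \frac{19026139}{26787648}$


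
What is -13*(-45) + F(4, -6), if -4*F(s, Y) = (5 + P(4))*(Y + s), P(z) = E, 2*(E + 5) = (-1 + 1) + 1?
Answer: 2341/4 ≈ 585.25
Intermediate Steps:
E = -9/2 (E = -5 + ((-1 + 1) + 1)/2 = -5 + (0 + 1)/2 = -5 + (½)*1 = -5 + ½ = -9/2 ≈ -4.5000)
P(z) = -9/2
F(s, Y) = -Y/8 - s/8 (F(s, Y) = -(5 - 9/2)*(Y + s)/4 = -(Y + s)/8 = -(Y/2 + s/2)/4 = -Y/8 - s/8)
-13*(-45) + F(4, -6) = -13*(-45) + (-⅛*(-6) - ⅛*4) = 585 + (¾ - ½) = 585 + ¼ = 2341/4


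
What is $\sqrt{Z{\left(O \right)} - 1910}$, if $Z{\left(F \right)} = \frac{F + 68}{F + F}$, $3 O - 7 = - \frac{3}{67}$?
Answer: $\frac{i \sqrt{411474738}}{466} \approx 43.53 i$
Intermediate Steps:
$O = \frac{466}{201}$ ($O = \frac{7}{3} + \frac{\left(-3\right) \frac{1}{67}}{3} = \frac{7}{3} + \frac{1}{3} \left(- \frac{3}{67}\right) = \frac{7}{3} - \frac{1}{67} = \frac{466}{201} \approx 2.3184$)
$Z{\left(F \right)} = \frac{68 + F}{2 F}$
$\sqrt{Z{\left(O \right)} - 1910} = \sqrt{\frac{68 + \frac{466}{201}}{2 \cdot \frac{466}{201}} - 1910} = \sqrt{\frac{1}{2} \cdot \frac{201}{466} \cdot \frac{14134}{201} - 1910} = \sqrt{\frac{7067}{466} - 1910} = \sqrt{- \frac{882993}{466}} = \frac{i \sqrt{411474738}}{466}$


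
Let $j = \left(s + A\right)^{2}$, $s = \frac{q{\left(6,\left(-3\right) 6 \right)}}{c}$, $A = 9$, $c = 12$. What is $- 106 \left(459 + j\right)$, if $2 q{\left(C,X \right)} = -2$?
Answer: $- \frac{4109885}{72} \approx -57082.0$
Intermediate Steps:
$q{\left(C,X \right)} = -1$ ($q{\left(C,X \right)} = \frac{1}{2} \left(-2\right) = -1$)
$s = - \frac{1}{12} \approx -0.083333$
$j = \frac{11449}{144}$ ($j = \left(- \frac{1}{12} + 9\right)^{2} = \left(\frac{107}{12}\right)^{2} = \frac{11449}{144} \approx 79.507$)
$- 106 \left(459 + j\right) = - 106 \left(459 + \frac{11449}{144}\right) = \left(-106\right) \frac{77545}{144} = - \frac{4109885}{72}$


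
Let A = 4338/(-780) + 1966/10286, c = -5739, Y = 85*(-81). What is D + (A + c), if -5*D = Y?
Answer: -2919980179/668590 ≈ -4367.4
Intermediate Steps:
Y = -6885
A = -3590599/668590 (A = 4338*(-1/780) + 1966*(1/10286) = -723/130 + 983/5143 = -3590599/668590 ≈ -5.3704)
D = 1377 (D = -⅕*(-6885) = 1377)
D + (A + c) = 1377 + (-3590599/668590 - 5739) = 1377 - 3840628609/668590 = -2919980179/668590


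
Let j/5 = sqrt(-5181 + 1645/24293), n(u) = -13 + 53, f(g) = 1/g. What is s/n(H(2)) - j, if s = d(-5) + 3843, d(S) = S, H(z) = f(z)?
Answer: 1919/20 - 10*I*sqrt(764381601421)/24293 ≈ 95.95 - 359.89*I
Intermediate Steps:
H(z) = 1/z
n(u) = 40
s = 3838 (s = -5 + 3843 = 3838)
j = 10*I*sqrt(764381601421)/24293 (j = 5*sqrt(-5181 + 1645/24293) = 5*sqrt(-125860388/24293) = 5*(2*I*sqrt(764381601421)/24293) = 10*I*sqrt(764381601421)/24293 ≈ 359.89*I)
s/n(H(2)) - j = 3838/40 - 10*I*sqrt(764381601421)/24293 = 3838*(1/40) - 10*I*sqrt(764381601421)/24293 = 1919/20 - 10*I*sqrt(764381601421)/24293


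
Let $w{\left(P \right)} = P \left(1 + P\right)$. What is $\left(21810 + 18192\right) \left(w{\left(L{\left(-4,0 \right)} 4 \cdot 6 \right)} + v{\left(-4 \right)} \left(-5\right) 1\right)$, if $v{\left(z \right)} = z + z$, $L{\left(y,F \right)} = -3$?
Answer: $206090304$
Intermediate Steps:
$v{\left(z \right)} = 2 z$
$\left(21810 + 18192\right) \left(w{\left(L{\left(-4,0 \right)} 4 \cdot 6 \right)} + v{\left(-4 \right)} \left(-5\right) 1\right) = \left(21810 + 18192\right) \left(\left(-3\right) 4 \cdot 6 \left(1 + \left(-3\right) 4 \cdot 6\right) + 2 \left(-4\right) \left(-5\right) 1\right) = 40002 \left(\left(-12\right) 6 \left(1 - 72\right) + \left(-8\right) \left(-5\right) 1\right) = 40002 \left(- 72 \left(1 - 72\right) + 40 \cdot 1\right) = 40002 \left(\left(-72\right) \left(-71\right) + 40\right) = 40002 \left(5112 + 40\right) = 40002 \cdot 5152 = 206090304$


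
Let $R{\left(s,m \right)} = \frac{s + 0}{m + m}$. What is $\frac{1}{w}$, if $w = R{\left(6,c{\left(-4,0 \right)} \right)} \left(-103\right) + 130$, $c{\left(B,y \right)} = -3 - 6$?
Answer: $\frac{3}{493} \approx 0.0060852$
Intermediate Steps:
$c{\left(B,y \right)} = -9$ ($c{\left(B,y \right)} = -3 - 6 = -9$)
$R{\left(s,m \right)} = \frac{s}{2 m}$
$w = \frac{493}{3}$ ($w = \frac{1}{2} \cdot 6 \frac{1}{-9} \left(-103\right) + 130 = \frac{1}{2} \cdot 6 \left(- \frac{1}{9}\right) \left(-103\right) + 130 = \left(- \frac{1}{3}\right) \left(-103\right) + 130 = \frac{103}{3} + 130 = \frac{493}{3} \approx 164.33$)
$\frac{1}{w} = \frac{1}{\frac{493}{3}} = \frac{3}{493}$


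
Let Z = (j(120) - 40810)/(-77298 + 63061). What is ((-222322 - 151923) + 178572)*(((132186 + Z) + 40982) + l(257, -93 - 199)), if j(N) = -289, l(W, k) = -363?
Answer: -481407606319932/14237 ≈ -3.3814e+10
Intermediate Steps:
Z = 41099/14237 (Z = (-289 - 40810)/(-77298 + 63061) = -41099/(-14237) = -41099*(-1/14237) = 41099/14237 ≈ 2.8868)
((-222322 - 151923) + 178572)*(((132186 + Z) + 40982) + l(257, -93 - 199)) = ((-222322 - 151923) + 178572)*(((132186 + 41099/14237) + 40982) - 363) = (-374245 + 178572)*((1881973181/14237 + 40982) - 363) = -195673*(2465433915/14237 - 363) = -195673*2460265884/14237 = -481407606319932/14237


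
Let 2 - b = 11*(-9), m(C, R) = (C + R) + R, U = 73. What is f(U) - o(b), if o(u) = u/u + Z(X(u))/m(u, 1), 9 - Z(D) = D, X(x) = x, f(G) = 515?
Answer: 53034/103 ≈ 514.89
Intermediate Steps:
m(C, R) = C + 2*R
b = 101 (b = 2 - 11*(-9) = 2 - 1*(-99) = 2 + 99 = 101)
Z(D) = 9 - D
o(u) = 1 + (9 - u)/(2 + u) (o(u) = u/u + (9 - u)/(u + 2*1) = 1 + (9 - u)/(u + 2) = 1 + (9 - u)/(2 + u))
f(U) - o(b) = 515 - 11/(2 + 101) = 515 - 11/103 = 53034/103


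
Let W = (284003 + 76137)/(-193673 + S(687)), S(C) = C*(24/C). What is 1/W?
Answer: -193649/360140 ≈ -0.53770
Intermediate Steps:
S(C) = 24
W = -360140/193649 (W = (284003 + 76137)/(-193673 + 24) = 360140/(-193649) = 360140*(-1/193649) = -360140/193649 ≈ -1.8598)
1/W = 1/(-360140/193649) = -193649/360140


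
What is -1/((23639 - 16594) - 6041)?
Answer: -1/1004 ≈ -0.00099602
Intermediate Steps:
-1/((23639 - 16594) - 6041) = -1/(7045 - 6041) = -1/1004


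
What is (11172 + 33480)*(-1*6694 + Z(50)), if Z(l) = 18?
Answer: -298096752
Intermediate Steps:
(11172 + 33480)*(-1*6694 + Z(50)) = (11172 + 33480)*(-1*6694 + 18) = 44652*(-6694 + 18) = 44652*(-6676) = -298096752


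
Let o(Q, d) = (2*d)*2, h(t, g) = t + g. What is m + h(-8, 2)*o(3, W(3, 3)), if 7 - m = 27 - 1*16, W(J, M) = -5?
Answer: 116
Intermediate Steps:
h(t, g) = g + t
m = -4 (m = 7 - (27 - 1*16) = 7 - (27 - 16) = 7 - 1*11 = 7 - 11 = -4)
o(Q, d) = 4*d
m + h(-8, 2)*o(3, W(3, 3)) = -4 + (2 - 8)*(4*(-5)) = -4 - 6*(-20) = -4 + 120 = 116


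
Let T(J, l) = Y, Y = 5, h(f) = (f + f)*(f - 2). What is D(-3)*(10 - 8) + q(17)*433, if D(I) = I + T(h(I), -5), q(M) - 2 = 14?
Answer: 6932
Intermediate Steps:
h(f) = 2*f*(-2 + f) (h(f) = (2*f)*(-2 + f) = 2*f*(-2 + f))
T(J, l) = 5
q(M) = 16 (q(M) = 2 + 14 = 16)
D(I) = 5 + I (D(I) = I + 5 = 5 + I)
D(-3)*(10 - 8) + q(17)*433 = (5 - 3)*(10 - 8) + 16*433 = 2*2 + 6928 = 4 + 6928 = 6932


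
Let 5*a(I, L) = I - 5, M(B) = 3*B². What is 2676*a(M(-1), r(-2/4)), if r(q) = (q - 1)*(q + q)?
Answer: -5352/5 ≈ -1070.4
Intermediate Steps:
r(q) = 2*q*(-1 + q) (r(q) = (-1 + q)*(2*q) = 2*q*(-1 + q))
a(I, L) = -1 + I/5 (a(I, L) = (I - 5)/5 = (-5 + I)/5 = -1 + I/5)
2676*a(M(-1), r(-2/4)) = 2676*(-1 + (3*(-1)²)/5) = 2676*(-1 + (3*1)/5) = 2676*(-1 + (⅕)*3) = 2676*(-1 + ⅗) = 2676*(-⅖) = -5352/5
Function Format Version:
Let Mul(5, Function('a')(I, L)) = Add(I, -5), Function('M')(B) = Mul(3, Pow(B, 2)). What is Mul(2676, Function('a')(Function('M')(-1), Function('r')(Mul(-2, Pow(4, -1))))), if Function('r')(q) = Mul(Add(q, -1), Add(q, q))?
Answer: Rational(-5352, 5) ≈ -1070.4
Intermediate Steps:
Function('r')(q) = Mul(2, q, Add(-1, q)) (Function('r')(q) = Mul(Add(-1, q), Mul(2, q)) = Mul(2, q, Add(-1, q)))
Function('a')(I, L) = Add(-1, Mul(Rational(1, 5), I)) (Function('a')(I, L) = Mul(Rational(1, 5), Add(I, -5)) = Mul(Rational(1, 5), Add(-5, I)) = Add(-1, Mul(Rational(1, 5), I)))
Mul(2676, Function('a')(Function('M')(-1), Function('r')(Mul(-2, Pow(4, -1))))) = Mul(2676, Add(-1, Mul(Rational(1, 5), Mul(3, Pow(-1, 2))))) = Mul(2676, Add(-1, Mul(Rational(1, 5), Mul(3, 1)))) = Mul(2676, Add(-1, Mul(Rational(1, 5), 3))) = Mul(2676, Add(-1, Rational(3, 5))) = Mul(2676, Rational(-2, 5)) = Rational(-5352, 5)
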